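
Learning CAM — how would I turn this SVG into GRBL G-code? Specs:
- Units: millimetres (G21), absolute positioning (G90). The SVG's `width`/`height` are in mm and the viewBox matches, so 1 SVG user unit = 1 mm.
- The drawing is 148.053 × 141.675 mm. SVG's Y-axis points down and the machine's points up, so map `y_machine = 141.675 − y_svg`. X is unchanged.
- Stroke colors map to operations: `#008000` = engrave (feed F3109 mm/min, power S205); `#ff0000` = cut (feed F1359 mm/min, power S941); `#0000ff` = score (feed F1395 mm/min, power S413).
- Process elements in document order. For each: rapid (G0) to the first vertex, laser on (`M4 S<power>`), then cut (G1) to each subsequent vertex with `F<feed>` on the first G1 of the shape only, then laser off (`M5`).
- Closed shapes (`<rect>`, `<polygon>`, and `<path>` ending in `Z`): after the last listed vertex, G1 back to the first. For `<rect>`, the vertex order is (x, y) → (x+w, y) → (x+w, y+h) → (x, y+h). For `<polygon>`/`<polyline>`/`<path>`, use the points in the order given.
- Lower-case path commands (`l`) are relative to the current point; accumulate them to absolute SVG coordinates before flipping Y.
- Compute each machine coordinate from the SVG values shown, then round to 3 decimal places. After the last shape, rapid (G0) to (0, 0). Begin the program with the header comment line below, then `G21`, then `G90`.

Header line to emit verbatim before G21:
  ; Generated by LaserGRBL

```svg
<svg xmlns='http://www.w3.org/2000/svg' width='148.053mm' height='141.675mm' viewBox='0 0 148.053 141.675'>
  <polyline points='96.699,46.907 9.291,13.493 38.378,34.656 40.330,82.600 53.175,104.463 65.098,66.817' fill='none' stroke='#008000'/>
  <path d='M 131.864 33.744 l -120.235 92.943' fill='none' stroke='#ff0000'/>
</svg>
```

; Generated by LaserGRBL
G21
G90
G0 X96.699 Y94.768
M4 S205
G1 X9.291 Y128.182 F3109
G1 X38.378 Y107.019
G1 X40.330 Y59.075
G1 X53.175 Y37.212
G1 X65.098 Y74.858
M5
G0 X131.864 Y107.931
M4 S941
G1 X11.629 Y14.988 F1359
M5
G0 X0.000 Y0.000

viewBox `0 0 148.053 141.675` with mm width/height → 1 unit = 1 mm. Flip: y_m = 141.675 − y_svg.

**Shape 1** — `<polyline>` open polyline, stroke `#008000` → engrave (S205, F3109). Machine vertices: (96.699,94.768) → (9.291,128.182) → (38.378,107.019) → (40.330,59.075) → (53.175,37.212) → (65.098,74.858). Open path.

**Shape 2** — `<path>` line segment, stroke `#ff0000` → cut (S941, F1359). Machine vertices: (131.864,107.931) → (11.629,14.988). Open path.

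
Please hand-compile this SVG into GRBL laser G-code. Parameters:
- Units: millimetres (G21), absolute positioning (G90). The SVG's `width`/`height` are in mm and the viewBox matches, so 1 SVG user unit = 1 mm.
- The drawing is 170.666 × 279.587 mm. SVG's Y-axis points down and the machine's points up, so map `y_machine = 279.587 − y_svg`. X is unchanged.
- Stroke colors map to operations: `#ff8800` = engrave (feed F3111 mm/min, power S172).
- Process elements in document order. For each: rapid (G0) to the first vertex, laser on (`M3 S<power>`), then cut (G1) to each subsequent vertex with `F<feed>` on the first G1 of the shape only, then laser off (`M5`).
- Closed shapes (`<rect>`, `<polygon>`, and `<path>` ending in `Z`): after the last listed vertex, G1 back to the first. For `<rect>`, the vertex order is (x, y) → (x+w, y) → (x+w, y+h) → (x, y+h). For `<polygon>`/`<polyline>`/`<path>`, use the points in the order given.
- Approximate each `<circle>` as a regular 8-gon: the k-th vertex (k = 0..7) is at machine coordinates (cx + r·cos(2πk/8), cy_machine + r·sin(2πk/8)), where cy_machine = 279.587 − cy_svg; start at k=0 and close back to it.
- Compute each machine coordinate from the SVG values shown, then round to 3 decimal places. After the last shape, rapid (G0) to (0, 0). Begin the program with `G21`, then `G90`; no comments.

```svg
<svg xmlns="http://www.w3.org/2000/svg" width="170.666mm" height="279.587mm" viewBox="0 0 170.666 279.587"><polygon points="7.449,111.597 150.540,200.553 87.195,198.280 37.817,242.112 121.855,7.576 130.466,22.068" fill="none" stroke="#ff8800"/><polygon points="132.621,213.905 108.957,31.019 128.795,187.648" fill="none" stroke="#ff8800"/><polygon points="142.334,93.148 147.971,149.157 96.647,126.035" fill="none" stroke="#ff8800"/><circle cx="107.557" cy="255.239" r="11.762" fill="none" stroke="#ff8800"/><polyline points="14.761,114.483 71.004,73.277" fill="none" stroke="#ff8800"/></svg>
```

Since the viewBox matches the mm dimensions, user units are millimetres directly. The only transform is the Y-flip y_m = 279.587 − y_svg.

Shape 1 is a closed polygon drawn with `<polygon>`. Its stroke #ff8800 means engrave at S172, F3111. After flipping Y the toolpath is (7.449,167.990) → (150.540,79.034) → (87.195,81.307) → (37.817,37.475) → (121.855,272.011) → (130.466,257.519) → (7.449,167.990), returning to the start.

Shape 2 is a closed polygon drawn with `<polygon>`. Its stroke #ff8800 means engrave at S172, F3111. After flipping Y the toolpath is (132.621,65.682) → (108.957,248.568) → (128.795,91.939) → (132.621,65.682), returning to the start.

Shape 3 is a regular polygon drawn with `<polygon>`. Its stroke #ff8800 means engrave at S172, F3111. After flipping Y the toolpath is (142.334,186.439) → (147.971,130.430) → (96.647,153.552) → (142.334,186.439), returning to the start.

Shape 4 is a circle drawn with `<circle>`. Its stroke #ff8800 means engrave at S172, F3111. After flipping Y the toolpath is (119.319,24.348) → (115.874,32.665) → (107.557,36.110) → (99.240,32.665) → (95.795,24.348) → (99.240,16.031) → (107.557,12.586) → (115.874,16.031) → (119.319,24.348), returning to the start.

Shape 5 is a line segment drawn with `<polyline>`. Its stroke #ff8800 means engrave at S172, F3111. After flipping Y the toolpath is (14.761,165.104) → (71.004,206.310).

G21
G90
G0 X7.449 Y167.990
M3 S172
G1 X150.540 Y79.034 F3111
G1 X87.195 Y81.307
G1 X37.817 Y37.475
G1 X121.855 Y272.011
G1 X130.466 Y257.519
G1 X7.449 Y167.990
M5
G0 X132.621 Y65.682
M3 S172
G1 X108.957 Y248.568 F3111
G1 X128.795 Y91.939
G1 X132.621 Y65.682
M5
G0 X142.334 Y186.439
M3 S172
G1 X147.971 Y130.430 F3111
G1 X96.647 Y153.552
G1 X142.334 Y186.439
M5
G0 X119.319 Y24.348
M3 S172
G1 X115.874 Y32.665 F3111
G1 X107.557 Y36.110
G1 X99.240 Y32.665
G1 X95.795 Y24.348
G1 X99.240 Y16.031
G1 X107.557 Y12.586
G1 X115.874 Y16.031
G1 X119.319 Y24.348
M5
G0 X14.761 Y165.104
M3 S172
G1 X71.004 Y206.310 F3111
M5
G0 X0.000 Y0.000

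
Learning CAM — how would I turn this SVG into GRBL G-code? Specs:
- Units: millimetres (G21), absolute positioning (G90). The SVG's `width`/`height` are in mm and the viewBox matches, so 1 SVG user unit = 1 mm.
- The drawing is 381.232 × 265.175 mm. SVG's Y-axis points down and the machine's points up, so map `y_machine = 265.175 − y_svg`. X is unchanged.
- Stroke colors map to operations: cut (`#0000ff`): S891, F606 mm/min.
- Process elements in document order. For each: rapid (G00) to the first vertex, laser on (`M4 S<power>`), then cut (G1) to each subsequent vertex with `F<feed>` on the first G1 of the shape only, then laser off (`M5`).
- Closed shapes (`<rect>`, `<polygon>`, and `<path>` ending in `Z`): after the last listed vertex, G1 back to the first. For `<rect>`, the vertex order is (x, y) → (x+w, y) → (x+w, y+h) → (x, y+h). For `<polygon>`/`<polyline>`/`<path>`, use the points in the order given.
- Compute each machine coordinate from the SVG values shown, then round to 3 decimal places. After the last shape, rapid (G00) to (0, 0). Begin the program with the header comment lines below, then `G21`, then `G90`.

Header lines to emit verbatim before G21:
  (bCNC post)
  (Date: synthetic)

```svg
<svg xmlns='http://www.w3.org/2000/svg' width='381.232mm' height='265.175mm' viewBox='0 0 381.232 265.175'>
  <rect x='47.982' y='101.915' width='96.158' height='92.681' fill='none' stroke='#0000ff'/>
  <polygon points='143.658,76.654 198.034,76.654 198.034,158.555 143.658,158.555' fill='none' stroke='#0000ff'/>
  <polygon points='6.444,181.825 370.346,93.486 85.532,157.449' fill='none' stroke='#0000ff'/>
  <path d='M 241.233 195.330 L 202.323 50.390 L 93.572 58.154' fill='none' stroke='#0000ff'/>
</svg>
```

(bCNC post)
(Date: synthetic)
G21
G90
G00 X47.982 Y163.260
M4 S891
G1 X144.140 Y163.260 F606
G1 X144.140 Y70.579
G1 X47.982 Y70.579
G1 X47.982 Y163.260
M5
G00 X143.658 Y188.521
M4 S891
G1 X198.034 Y188.521 F606
G1 X198.034 Y106.620
G1 X143.658 Y106.620
G1 X143.658 Y188.521
M5
G00 X6.444 Y83.350
M4 S891
G1 X370.346 Y171.689 F606
G1 X85.532 Y107.726
G1 X6.444 Y83.350
M5
G00 X241.233 Y69.845
M4 S891
G1 X202.323 Y214.785 F606
G1 X93.572 Y207.021
M5
G00 X0.000 Y0.000

viewBox `0 0 381.232 265.175` with mm width/height → 1 unit = 1 mm. Flip: y_m = 265.175 − y_svg.

**Shape 1** — `<rect>` rectangle, stroke `#0000ff` → cut (S891, F606). Machine vertices: (47.982,163.260) → (144.140,163.260) → (144.140,70.579) → (47.982,70.579) → (47.982,163.260). Closed: final G1 returns to the first vertex.

**Shape 2** — `<polygon>` rectangle, stroke `#0000ff` → cut (S891, F606). Machine vertices: (143.658,188.521) → (198.034,188.521) → (198.034,106.620) → (143.658,106.620) → (143.658,188.521). Closed: final G1 returns to the first vertex.

**Shape 3** — `<polygon>` closed polygon, stroke `#0000ff` → cut (S891, F606). Machine vertices: (6.444,83.350) → (370.346,171.689) → (85.532,107.726) → (6.444,83.350). Closed: final G1 returns to the first vertex.

**Shape 4** — `<path>` open polyline, stroke `#0000ff` → cut (S891, F606). Machine vertices: (241.233,69.845) → (202.323,214.785) → (93.572,207.021). Open path.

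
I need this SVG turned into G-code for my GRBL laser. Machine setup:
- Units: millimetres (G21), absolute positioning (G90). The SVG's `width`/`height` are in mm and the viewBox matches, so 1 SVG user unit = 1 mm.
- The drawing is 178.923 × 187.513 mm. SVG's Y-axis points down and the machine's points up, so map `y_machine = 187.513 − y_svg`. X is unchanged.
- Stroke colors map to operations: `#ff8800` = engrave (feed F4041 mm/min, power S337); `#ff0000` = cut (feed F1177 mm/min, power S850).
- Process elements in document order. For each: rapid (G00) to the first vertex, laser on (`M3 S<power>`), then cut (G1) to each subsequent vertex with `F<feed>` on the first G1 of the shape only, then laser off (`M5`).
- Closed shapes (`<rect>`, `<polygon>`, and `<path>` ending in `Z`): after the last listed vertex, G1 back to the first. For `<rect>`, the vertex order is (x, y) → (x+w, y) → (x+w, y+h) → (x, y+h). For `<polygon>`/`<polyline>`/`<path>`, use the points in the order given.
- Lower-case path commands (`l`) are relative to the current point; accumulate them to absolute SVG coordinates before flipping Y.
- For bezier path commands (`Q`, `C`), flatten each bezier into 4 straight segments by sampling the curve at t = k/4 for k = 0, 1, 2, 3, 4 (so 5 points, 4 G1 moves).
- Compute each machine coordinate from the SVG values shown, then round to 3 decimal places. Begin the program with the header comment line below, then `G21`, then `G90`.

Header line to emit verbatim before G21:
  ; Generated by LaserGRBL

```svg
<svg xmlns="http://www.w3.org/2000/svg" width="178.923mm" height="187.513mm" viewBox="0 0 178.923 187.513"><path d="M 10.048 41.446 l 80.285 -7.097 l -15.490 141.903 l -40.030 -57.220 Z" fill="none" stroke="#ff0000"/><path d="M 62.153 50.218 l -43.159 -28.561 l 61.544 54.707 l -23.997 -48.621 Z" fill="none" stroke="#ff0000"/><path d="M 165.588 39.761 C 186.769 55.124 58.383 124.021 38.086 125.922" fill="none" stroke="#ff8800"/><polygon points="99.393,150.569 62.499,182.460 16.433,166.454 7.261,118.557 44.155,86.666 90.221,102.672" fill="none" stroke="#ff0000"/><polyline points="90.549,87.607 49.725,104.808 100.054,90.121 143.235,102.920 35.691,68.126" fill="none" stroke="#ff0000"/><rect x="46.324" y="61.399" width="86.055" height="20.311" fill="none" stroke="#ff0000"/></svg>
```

; Generated by LaserGRBL
G21
G90
G00 X10.048 Y146.067
M3 S850
G1 X90.333 Y153.164 F1177
G1 X74.843 Y11.261
G1 X34.813 Y68.481
G1 X10.048 Y146.067
M5
G00 X62.153 Y137.295
M3 S850
G1 X18.994 Y165.856 F1177
G1 X80.538 Y111.149
G1 X56.541 Y159.770
G1 X62.153 Y137.295
M5
G00 X165.588 Y147.752
M3 S337
G1 X157.456 Y128.075 F4041
G1 X117.391 Y99.623
G1 X69.550 Y73.695
G1 X38.086 Y61.591
M5
G00 X99.393 Y36.944
M3 S850
G1 X62.499 Y5.053 F1177
G1 X16.433 Y21.059
G1 X7.261 Y68.956
G1 X44.155 Y100.847
G1 X90.221 Y84.841
G1 X99.393 Y36.944
M5
G00 X90.549 Y99.906
M3 S850
G1 X49.725 Y82.705 F1177
G1 X100.054 Y97.392
G1 X143.235 Y84.593
G1 X35.691 Y119.387
M5
G00 X46.324 Y126.114
M3 S850
G1 X132.379 Y126.114 F1177
G1 X132.379 Y105.803
G1 X46.324 Y105.803
G1 X46.324 Y126.114
M5

viewBox `0 0 178.923 187.513` with mm width/height → 1 unit = 1 mm. Flip: y_m = 187.513 − y_svg.

**Shape 1** — `<path>` closed polygon, stroke `#ff0000` → cut (S850, F1177). Machine vertices: (10.048,146.067) → (90.333,153.164) → (74.843,11.261) → (34.813,68.481) → (10.048,146.067). Closed: final G1 returns to the first vertex.

**Shape 2** — `<path>` closed polygon, stroke `#ff0000` → cut (S850, F1177). Machine vertices: (62.153,137.295) → (18.994,165.856) → (80.538,111.149) → (56.541,159.770) → (62.153,137.295). Closed: final G1 returns to the first vertex.

**Shape 3** — `<path>` cubic bezier, stroke `#ff8800` → engrave (S337, F4041). Control points (SVG): P0=(165.588,39.761), P1=(186.769,55.124), P2=(58.383,124.021), P3=(38.086,125.922); sampled at t=k/4. Machine vertices: (165.588,147.752) → (157.456,128.075) → (117.391,99.623) → (69.550,73.695) → (38.086,61.591). Open path.

**Shape 4** — `<polygon>` regular polygon, stroke `#ff0000` → cut (S850, F1177). Machine vertices: (99.393,36.944) → (62.499,5.053) → (16.433,21.059) → (7.261,68.956) → (44.155,100.847) → (90.221,84.841) → (99.393,36.944). Closed: final G1 returns to the first vertex.

**Shape 5** — `<polyline>` open polyline, stroke `#ff0000` → cut (S850, F1177). Machine vertices: (90.549,99.906) → (49.725,82.705) → (100.054,97.392) → (143.235,84.593) → (35.691,119.387). Open path.

**Shape 6** — `<rect>` rectangle, stroke `#ff0000` → cut (S850, F1177). Machine vertices: (46.324,126.114) → (132.379,126.114) → (132.379,105.803) → (46.324,105.803) → (46.324,126.114). Closed: final G1 returns to the first vertex.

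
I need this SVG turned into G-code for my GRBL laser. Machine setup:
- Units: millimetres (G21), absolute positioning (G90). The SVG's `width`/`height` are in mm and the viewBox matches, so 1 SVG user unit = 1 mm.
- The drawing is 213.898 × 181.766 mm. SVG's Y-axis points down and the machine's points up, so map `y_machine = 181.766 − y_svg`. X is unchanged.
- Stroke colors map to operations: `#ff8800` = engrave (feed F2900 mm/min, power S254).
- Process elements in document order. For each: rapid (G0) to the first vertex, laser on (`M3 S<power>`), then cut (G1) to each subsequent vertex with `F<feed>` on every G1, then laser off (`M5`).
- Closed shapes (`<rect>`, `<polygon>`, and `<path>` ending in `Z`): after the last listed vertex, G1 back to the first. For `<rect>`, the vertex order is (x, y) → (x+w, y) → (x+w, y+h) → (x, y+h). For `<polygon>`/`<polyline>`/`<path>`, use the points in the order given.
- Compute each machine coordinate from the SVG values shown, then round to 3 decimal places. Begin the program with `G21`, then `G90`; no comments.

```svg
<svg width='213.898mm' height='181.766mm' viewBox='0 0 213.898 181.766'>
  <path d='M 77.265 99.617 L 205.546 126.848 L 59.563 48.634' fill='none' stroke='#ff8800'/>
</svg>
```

Since the viewBox matches the mm dimensions, user units are millimetres directly. The only transform is the Y-flip y_m = 181.766 − y_svg.

Shape 1 is a open polyline drawn with `<path>`. Its stroke #ff8800 means engrave at S254, F2900. After flipping Y the toolpath is (77.265,82.149) → (205.546,54.918) → (59.563,133.132).

G21
G90
G0 X77.265 Y82.149
M3 S254
G1 X205.546 Y54.918 F2900
G1 X59.563 Y133.132 F2900
M5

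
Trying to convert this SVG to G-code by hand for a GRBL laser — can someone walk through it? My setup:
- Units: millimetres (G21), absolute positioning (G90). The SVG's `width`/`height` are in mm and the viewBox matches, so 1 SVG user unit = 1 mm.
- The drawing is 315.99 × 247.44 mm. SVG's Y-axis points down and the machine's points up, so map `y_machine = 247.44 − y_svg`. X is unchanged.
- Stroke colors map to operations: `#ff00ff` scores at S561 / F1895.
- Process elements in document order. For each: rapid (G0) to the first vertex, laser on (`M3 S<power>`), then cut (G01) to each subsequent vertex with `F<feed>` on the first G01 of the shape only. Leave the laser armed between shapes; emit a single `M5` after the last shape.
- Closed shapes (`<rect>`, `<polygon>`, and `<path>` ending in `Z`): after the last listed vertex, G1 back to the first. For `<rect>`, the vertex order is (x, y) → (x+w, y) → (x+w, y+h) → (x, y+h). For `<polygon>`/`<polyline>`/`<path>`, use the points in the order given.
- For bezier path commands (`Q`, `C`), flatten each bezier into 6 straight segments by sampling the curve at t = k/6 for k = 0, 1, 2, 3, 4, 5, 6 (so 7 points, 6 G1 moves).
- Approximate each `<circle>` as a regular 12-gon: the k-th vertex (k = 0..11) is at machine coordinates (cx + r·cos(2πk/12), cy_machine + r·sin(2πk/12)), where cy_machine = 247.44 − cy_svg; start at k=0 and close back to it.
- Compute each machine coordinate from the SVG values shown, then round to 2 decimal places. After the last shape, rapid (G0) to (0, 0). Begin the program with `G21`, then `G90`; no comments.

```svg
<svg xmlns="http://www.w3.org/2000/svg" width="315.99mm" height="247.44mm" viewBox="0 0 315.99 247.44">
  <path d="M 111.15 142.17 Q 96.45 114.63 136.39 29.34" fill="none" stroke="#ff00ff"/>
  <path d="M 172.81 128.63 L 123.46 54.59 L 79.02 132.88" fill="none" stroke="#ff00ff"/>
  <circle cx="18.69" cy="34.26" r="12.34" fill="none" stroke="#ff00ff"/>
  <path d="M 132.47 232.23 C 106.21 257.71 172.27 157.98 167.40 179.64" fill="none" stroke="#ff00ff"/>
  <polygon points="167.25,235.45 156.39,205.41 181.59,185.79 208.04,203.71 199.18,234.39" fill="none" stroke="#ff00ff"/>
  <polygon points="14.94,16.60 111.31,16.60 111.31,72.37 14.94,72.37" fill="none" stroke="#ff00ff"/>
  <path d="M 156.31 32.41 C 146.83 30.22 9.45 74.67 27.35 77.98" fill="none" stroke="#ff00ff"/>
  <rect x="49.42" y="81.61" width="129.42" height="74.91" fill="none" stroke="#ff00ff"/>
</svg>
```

G21
G90
G0 X111.15 Y105.27
M3 S561
G01 X107.77 Y116.05 F1895
G01 X107.42 Y130.05
G01 X110.11 Y147.25
G01 X115.83 Y167.66
G01 X124.59 Y191.27
G01 X136.39 Y218.10
G0 X172.81 Y118.81
M3 S561
G01 X123.46 Y192.85 F1895
G01 X79.02 Y114.56
G0 X31.03 Y213.18
M3 S561
G01 X29.38 Y219.35 F1895
G01 X24.86 Y223.87
G01 X18.69 Y225.52
G01 X12.52 Y223.87
G01 X8.00 Y219.35
G01 X6.35 Y213.18
G01 X8.00 Y207.01
G01 X12.52 Y202.49
G01 X18.69 Y200.84
G01 X24.86 Y202.49
G01 X29.38 Y207.01
G01 X31.03 Y213.18
G0 X132.47 Y15.21
M3 S561
G01 X126.28 Y11.76 F1895
G01 X130.94 Y22.33
G01 X141.91 Y40.07
G01 X154.67 Y58.13
G01 X164.68 Y69.66
G01 X167.40 Y67.80
G0 X167.25 Y11.99
M3 S561
G01 X156.39 Y42.03 F1895
G01 X181.59 Y61.65
G01 X208.04 Y43.73
G01 X199.18 Y13.05
G01 X167.25 Y11.99
G0 X14.94 Y230.84
M3 S561
G01 X111.31 Y230.84 F1895
G01 X111.31 Y175.07
G01 X14.94 Y175.07
G01 X14.94 Y230.84
G0 X156.31 Y215.03
M3 S561
G01 X142.22 Y212.64 F1895
G01 X114.68 Y204.92
G01 X81.56 Y194.31
G01 X50.72 Y183.23
G01 X30.03 Y174.14
G01 X27.35 Y169.46
G0 X49.42 Y165.83
M3 S561
G01 X178.84 Y165.83 F1895
G01 X178.84 Y90.92
G01 X49.42 Y90.92
G01 X49.42 Y165.83
M5
G0 X0.00 Y0.00

Since the viewBox matches the mm dimensions, user units are millimetres directly. The only transform is the Y-flip y_m = 247.44 − y_svg.

Shape 1 is a quadratic bezier drawn with `<path>`. Its stroke #ff00ff means score at S561, F1895. After flipping Y the toolpath is (111.15,105.27) → (107.77,116.05) → (107.42,130.05) → (110.11,147.25) → (115.83,167.66) → (124.59,191.27) → (136.39,218.10).

Shape 2 is a open polyline drawn with `<path>`. Its stroke #ff00ff means score at S561, F1895. After flipping Y the toolpath is (172.81,118.81) → (123.46,192.85) → (79.02,114.56).

Shape 3 is a circle drawn with `<circle>`. Its stroke #ff00ff means score at S561, F1895. After flipping Y the toolpath is (31.03,213.18) → (29.38,219.35) → (24.86,223.87) → (18.69,225.52) → (12.52,223.87) → (8.00,219.35) → (6.35,213.18) → (8.00,207.01) → (12.52,202.49) → (18.69,200.84) → (24.86,202.49) → (29.38,207.01) → (31.03,213.18), returning to the start.

Shape 4 is a cubic bezier drawn with `<path>`. Its stroke #ff00ff means score at S561, F1895. After flipping Y the toolpath is (132.47,15.21) → (126.28,11.76) → (130.94,22.33) → (141.91,40.07) → (154.67,58.13) → (164.68,69.66) → (167.40,67.80).

Shape 5 is a regular polygon drawn with `<polygon>`. Its stroke #ff00ff means score at S561, F1895. After flipping Y the toolpath is (167.25,11.99) → (156.39,42.03) → (181.59,61.65) → (208.04,43.73) → (199.18,13.05) → (167.25,11.99), returning to the start.

Shape 6 is a rectangle drawn with `<polygon>`. Its stroke #ff00ff means score at S561, F1895. After flipping Y the toolpath is (14.94,230.84) → (111.31,230.84) → (111.31,175.07) → (14.94,175.07) → (14.94,230.84), returning to the start.

Shape 7 is a cubic bezier drawn with `<path>`. Its stroke #ff00ff means score at S561, F1895. After flipping Y the toolpath is (156.31,215.03) → (142.22,212.64) → (114.68,204.92) → (81.56,194.31) → (50.72,183.23) → (30.03,174.14) → (27.35,169.46).

Shape 8 is a rectangle drawn with `<rect>`. Its stroke #ff00ff means score at S561, F1895. After flipping Y the toolpath is (49.42,165.83) → (178.84,165.83) → (178.84,90.92) → (49.42,90.92) → (49.42,165.83), returning to the start.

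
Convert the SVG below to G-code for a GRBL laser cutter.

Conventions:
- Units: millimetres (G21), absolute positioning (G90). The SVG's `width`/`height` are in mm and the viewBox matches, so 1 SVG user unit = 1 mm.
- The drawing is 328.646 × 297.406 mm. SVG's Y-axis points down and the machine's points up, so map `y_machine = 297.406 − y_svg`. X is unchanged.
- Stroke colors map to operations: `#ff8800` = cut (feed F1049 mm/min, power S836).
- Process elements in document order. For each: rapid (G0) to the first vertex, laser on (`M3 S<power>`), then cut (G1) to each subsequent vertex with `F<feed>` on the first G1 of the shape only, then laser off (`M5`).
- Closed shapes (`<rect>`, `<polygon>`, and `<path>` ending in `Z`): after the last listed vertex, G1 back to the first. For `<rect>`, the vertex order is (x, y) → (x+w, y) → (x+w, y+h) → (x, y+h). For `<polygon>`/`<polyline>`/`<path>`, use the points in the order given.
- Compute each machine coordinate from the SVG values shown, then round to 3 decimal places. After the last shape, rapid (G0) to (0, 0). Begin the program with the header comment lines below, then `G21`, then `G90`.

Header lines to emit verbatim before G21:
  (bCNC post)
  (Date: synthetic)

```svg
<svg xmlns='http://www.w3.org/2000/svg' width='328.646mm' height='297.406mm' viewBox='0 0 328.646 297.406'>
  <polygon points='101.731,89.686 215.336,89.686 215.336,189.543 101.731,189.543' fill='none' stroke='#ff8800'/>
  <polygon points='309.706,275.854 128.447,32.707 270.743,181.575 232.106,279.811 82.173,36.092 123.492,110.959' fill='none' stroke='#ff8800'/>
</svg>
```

(bCNC post)
(Date: synthetic)
G21
G90
G0 X101.731 Y207.720
M3 S836
G1 X215.336 Y207.720 F1049
G1 X215.336 Y107.863
G1 X101.731 Y107.863
G1 X101.731 Y207.720
M5
G0 X309.706 Y21.552
M3 S836
G1 X128.447 Y264.699 F1049
G1 X270.743 Y115.831
G1 X232.106 Y17.595
G1 X82.173 Y261.314
G1 X123.492 Y186.447
G1 X309.706 Y21.552
M5
G0 X0.000 Y0.000

viewBox `0 0 328.646 297.406` with mm width/height → 1 unit = 1 mm. Flip: y_m = 297.406 − y_svg.

**Shape 1** — `<polygon>` rectangle, stroke `#ff8800` → cut (S836, F1049). Machine vertices: (101.731,207.720) → (215.336,207.720) → (215.336,107.863) → (101.731,107.863) → (101.731,207.720). Closed: final G1 returns to the first vertex.

**Shape 2** — `<polygon>` closed polygon, stroke `#ff8800` → cut (S836, F1049). Machine vertices: (309.706,21.552) → (128.447,264.699) → (270.743,115.831) → (232.106,17.595) → (82.173,261.314) → (123.492,186.447) → (309.706,21.552). Closed: final G1 returns to the first vertex.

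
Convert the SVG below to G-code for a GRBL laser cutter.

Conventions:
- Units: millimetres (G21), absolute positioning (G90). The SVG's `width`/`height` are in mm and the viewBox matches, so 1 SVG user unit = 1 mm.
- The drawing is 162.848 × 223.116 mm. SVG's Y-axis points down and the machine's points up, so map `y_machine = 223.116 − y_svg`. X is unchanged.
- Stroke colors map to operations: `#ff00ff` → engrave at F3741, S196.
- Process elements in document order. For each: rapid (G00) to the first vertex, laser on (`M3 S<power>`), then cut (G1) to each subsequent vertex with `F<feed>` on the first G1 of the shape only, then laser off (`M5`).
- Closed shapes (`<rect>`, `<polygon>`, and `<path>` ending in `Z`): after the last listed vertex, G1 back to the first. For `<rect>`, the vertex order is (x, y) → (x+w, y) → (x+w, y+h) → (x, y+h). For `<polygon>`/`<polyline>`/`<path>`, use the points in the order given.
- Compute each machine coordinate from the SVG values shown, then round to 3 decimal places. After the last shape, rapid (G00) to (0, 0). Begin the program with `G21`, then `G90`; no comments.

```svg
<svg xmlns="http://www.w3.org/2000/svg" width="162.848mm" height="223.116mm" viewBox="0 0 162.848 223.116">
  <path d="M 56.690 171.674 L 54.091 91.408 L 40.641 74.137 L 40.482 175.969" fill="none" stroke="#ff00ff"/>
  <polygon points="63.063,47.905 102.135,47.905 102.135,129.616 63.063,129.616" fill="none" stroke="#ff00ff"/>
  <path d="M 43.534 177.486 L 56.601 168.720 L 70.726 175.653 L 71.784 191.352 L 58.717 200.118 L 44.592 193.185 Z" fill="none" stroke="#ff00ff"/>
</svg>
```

Since the viewBox matches the mm dimensions, user units are millimetres directly. The only transform is the Y-flip y_m = 223.116 − y_svg.

Shape 1 is a open polyline drawn with `<path>`. Its stroke #ff00ff means engrave at S196, F3741. After flipping Y the toolpath is (56.690,51.442) → (54.091,131.708) → (40.641,148.979) → (40.482,47.147).

Shape 2 is a rectangle drawn with `<polygon>`. Its stroke #ff00ff means engrave at S196, F3741. After flipping Y the toolpath is (63.063,175.211) → (102.135,175.211) → (102.135,93.500) → (63.063,93.500) → (63.063,175.211), returning to the start.

Shape 3 is a regular polygon drawn with `<path>`. Its stroke #ff00ff means engrave at S196, F3741. After flipping Y the toolpath is (43.534,45.630) → (56.601,54.396) → (70.726,47.463) → (71.784,31.764) → (58.717,22.998) → (44.592,29.931) → (43.534,45.630), returning to the start.

G21
G90
G00 X56.690 Y51.442
M3 S196
G1 X54.091 Y131.708 F3741
G1 X40.641 Y148.979
G1 X40.482 Y47.147
M5
G00 X63.063 Y175.211
M3 S196
G1 X102.135 Y175.211 F3741
G1 X102.135 Y93.500
G1 X63.063 Y93.500
G1 X63.063 Y175.211
M5
G00 X43.534 Y45.630
M3 S196
G1 X56.601 Y54.396 F3741
G1 X70.726 Y47.463
G1 X71.784 Y31.764
G1 X58.717 Y22.998
G1 X44.592 Y29.931
G1 X43.534 Y45.630
M5
G00 X0.000 Y0.000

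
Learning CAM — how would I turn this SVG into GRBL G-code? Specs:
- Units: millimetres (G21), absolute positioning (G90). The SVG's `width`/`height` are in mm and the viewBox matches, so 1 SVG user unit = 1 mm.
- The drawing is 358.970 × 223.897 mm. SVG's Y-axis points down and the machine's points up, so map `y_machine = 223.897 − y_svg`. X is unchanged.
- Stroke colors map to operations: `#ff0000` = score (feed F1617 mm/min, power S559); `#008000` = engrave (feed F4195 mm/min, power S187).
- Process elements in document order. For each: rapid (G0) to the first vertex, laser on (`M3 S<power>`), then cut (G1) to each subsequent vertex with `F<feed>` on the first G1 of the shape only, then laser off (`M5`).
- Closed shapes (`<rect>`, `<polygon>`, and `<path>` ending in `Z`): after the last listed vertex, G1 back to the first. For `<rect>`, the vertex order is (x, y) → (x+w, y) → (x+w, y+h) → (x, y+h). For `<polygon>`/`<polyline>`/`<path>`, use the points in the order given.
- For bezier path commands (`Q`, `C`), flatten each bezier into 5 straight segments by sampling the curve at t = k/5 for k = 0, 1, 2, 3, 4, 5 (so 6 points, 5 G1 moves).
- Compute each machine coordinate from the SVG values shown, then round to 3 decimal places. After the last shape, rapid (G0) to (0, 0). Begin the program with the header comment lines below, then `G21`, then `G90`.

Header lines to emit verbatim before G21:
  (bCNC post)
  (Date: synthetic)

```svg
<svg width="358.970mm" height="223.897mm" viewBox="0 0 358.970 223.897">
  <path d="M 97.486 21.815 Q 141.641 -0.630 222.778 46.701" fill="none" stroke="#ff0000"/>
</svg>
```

(bCNC post)
(Date: synthetic)
G21
G90
G0 X97.486 Y202.082
M3 S559
G1 X116.627 Y208.269 F1617
G1 X138.727 Y208.874
G1 X163.786 Y203.897
G1 X191.802 Y193.337
G1 X222.778 Y177.196
M5
G0 X0.000 Y0.000

1 u = 1 mm; y_m = 223.897 − y.

[1] `<path>` quadratic bezier, #ff0000→score S559 F1617: (97.486,202.082) → (116.627,208.269) → (138.727,208.874) → (163.786,203.897) → (191.802,193.337) → (222.778,177.196)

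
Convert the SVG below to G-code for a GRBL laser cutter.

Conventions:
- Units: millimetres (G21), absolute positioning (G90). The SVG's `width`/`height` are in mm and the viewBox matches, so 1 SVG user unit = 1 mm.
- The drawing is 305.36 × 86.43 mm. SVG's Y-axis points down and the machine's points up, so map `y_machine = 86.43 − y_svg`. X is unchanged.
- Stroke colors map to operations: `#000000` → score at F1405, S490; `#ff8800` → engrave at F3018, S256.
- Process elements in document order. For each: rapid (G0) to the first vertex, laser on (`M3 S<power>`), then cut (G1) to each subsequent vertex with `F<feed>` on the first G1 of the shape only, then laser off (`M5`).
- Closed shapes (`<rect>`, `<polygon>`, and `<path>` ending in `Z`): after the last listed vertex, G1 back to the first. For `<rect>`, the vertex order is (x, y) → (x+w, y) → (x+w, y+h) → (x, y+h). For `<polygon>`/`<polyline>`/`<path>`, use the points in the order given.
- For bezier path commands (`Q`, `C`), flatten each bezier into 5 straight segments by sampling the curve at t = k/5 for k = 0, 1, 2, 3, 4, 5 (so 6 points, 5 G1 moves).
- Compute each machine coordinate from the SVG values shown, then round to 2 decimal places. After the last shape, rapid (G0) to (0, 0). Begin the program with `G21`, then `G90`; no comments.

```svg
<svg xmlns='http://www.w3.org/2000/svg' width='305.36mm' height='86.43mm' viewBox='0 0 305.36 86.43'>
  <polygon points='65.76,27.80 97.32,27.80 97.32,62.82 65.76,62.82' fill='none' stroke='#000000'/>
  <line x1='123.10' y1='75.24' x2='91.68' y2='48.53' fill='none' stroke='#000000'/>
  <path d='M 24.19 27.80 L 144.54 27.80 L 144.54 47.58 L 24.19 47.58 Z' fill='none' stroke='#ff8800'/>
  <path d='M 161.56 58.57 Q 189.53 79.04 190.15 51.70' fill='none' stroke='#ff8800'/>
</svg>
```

G21
G90
G0 X65.76 Y58.63
M3 S490
G1 X97.32 Y58.63 F1405
G1 X97.32 Y23.61
G1 X65.76 Y23.61
G1 X65.76 Y58.63
M5
G0 X123.10 Y11.19
M3 S490
G1 X91.68 Y37.90 F1405
M5
G0 X24.19 Y58.63
M3 S256
G1 X144.54 Y58.63 F3018
G1 X144.54 Y38.85
G1 X24.19 Y38.85
G1 X24.19 Y58.63
M5
G0 X161.56 Y27.86
M3 S256
G1 X171.65 Y21.58 F3018
G1 X179.56 Y19.13
G1 X185.28 Y20.51
G1 X188.81 Y25.71
G1 X190.15 Y34.73
M5
G0 X0.00 Y0.00

1 u = 1 mm; y_m = 86.43 − y.

[1] `<polygon>` rectangle, #000000→score S490 F1405: (65.76,58.63) → (97.32,58.63) → (97.32,23.61) → (65.76,23.61) → (65.76,58.63) (closed)

[2] `<line>` line segment, #000000→score S490 F1405: (123.10,11.19) → (91.68,37.90)

[3] `<path>` rectangle, #ff8800→engrave S256 F3018: (24.19,58.63) → (144.54,58.63) → (144.54,38.85) → (24.19,38.85) → (24.19,58.63) (closed)

[4] `<path>` quadratic bezier, #ff8800→engrave S256 F3018: (161.56,27.86) → (171.65,21.58) → (179.56,19.13) → (185.28,20.51) → (188.81,25.71) → (190.15,34.73)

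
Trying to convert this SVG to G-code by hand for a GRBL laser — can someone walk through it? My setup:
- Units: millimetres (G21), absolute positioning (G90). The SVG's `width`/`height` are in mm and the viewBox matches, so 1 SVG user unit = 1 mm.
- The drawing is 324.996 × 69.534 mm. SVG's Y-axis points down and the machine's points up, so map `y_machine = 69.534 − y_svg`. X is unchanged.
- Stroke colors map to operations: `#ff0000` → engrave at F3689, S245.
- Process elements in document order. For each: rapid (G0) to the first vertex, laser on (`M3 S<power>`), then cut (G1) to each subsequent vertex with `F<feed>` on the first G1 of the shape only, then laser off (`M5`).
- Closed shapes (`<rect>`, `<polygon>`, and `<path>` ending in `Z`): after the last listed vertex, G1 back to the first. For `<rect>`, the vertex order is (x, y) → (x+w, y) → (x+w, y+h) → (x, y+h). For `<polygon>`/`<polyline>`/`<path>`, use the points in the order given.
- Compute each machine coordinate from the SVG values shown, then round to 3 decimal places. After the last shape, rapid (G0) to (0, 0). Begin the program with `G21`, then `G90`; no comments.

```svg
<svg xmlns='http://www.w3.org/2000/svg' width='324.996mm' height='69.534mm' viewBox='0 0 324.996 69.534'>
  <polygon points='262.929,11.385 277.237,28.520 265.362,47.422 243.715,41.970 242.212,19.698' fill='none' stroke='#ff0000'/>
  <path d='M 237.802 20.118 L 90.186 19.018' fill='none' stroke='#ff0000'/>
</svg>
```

Since the viewBox matches the mm dimensions, user units are millimetres directly. The only transform is the Y-flip y_m = 69.534 − y_svg.

Shape 1 is a regular polygon drawn with `<polygon>`. Its stroke #ff0000 means engrave at S245, F3689. After flipping Y the toolpath is (262.929,58.149) → (277.237,41.014) → (265.362,22.112) → (243.715,27.564) → (242.212,49.836) → (262.929,58.149), returning to the start.

Shape 2 is a line segment drawn with `<path>`. Its stroke #ff0000 means engrave at S245, F3689. After flipping Y the toolpath is (237.802,49.416) → (90.186,50.516).

G21
G90
G0 X262.929 Y58.149
M3 S245
G1 X277.237 Y41.014 F3689
G1 X265.362 Y22.112
G1 X243.715 Y27.564
G1 X242.212 Y49.836
G1 X262.929 Y58.149
M5
G0 X237.802 Y49.416
M3 S245
G1 X90.186 Y50.516 F3689
M5
G0 X0.000 Y0.000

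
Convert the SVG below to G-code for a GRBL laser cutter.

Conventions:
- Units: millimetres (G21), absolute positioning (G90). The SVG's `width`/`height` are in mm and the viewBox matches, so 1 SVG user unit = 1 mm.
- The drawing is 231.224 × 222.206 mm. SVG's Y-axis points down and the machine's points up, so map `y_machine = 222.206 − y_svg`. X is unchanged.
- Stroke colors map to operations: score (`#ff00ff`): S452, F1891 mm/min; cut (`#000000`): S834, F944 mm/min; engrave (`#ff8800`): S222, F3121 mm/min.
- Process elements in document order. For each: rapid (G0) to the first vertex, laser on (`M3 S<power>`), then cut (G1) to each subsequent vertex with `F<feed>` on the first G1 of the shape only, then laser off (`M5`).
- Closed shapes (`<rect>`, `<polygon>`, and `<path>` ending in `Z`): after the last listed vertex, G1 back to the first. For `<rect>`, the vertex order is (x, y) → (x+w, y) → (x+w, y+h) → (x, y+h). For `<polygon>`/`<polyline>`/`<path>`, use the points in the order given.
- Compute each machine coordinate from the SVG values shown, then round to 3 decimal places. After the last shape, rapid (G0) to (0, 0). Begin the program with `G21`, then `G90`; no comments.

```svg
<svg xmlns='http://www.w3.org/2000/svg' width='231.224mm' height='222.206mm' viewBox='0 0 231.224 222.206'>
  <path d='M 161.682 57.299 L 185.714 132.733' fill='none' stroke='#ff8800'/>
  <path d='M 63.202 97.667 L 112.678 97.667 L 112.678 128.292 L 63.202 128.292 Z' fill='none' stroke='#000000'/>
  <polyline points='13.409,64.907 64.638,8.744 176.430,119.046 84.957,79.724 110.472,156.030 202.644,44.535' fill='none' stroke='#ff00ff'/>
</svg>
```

G21
G90
G0 X161.682 Y164.907
M3 S222
G1 X185.714 Y89.473 F3121
M5
G0 X63.202 Y124.539
M3 S834
G1 X112.678 Y124.539 F944
G1 X112.678 Y93.914
G1 X63.202 Y93.914
G1 X63.202 Y124.539
M5
G0 X13.409 Y157.299
M3 S452
G1 X64.638 Y213.462 F1891
G1 X176.430 Y103.160
G1 X84.957 Y142.482
G1 X110.472 Y66.176
G1 X202.644 Y177.671
M5
G0 X0.000 Y0.000

1 u = 1 mm; y_m = 222.206 − y.

[1] `<path>` line segment, #ff8800→engrave S222 F3121: (161.682,164.907) → (185.714,89.473)

[2] `<path>` rectangle, #000000→cut S834 F944: (63.202,124.539) → (112.678,124.539) → (112.678,93.914) → (63.202,93.914) → (63.202,124.539) (closed)

[3] `<polyline>` open polyline, #ff00ff→score S452 F1891: (13.409,157.299) → (64.638,213.462) → (176.430,103.160) → (84.957,142.482) → (110.472,66.176) → (202.644,177.671)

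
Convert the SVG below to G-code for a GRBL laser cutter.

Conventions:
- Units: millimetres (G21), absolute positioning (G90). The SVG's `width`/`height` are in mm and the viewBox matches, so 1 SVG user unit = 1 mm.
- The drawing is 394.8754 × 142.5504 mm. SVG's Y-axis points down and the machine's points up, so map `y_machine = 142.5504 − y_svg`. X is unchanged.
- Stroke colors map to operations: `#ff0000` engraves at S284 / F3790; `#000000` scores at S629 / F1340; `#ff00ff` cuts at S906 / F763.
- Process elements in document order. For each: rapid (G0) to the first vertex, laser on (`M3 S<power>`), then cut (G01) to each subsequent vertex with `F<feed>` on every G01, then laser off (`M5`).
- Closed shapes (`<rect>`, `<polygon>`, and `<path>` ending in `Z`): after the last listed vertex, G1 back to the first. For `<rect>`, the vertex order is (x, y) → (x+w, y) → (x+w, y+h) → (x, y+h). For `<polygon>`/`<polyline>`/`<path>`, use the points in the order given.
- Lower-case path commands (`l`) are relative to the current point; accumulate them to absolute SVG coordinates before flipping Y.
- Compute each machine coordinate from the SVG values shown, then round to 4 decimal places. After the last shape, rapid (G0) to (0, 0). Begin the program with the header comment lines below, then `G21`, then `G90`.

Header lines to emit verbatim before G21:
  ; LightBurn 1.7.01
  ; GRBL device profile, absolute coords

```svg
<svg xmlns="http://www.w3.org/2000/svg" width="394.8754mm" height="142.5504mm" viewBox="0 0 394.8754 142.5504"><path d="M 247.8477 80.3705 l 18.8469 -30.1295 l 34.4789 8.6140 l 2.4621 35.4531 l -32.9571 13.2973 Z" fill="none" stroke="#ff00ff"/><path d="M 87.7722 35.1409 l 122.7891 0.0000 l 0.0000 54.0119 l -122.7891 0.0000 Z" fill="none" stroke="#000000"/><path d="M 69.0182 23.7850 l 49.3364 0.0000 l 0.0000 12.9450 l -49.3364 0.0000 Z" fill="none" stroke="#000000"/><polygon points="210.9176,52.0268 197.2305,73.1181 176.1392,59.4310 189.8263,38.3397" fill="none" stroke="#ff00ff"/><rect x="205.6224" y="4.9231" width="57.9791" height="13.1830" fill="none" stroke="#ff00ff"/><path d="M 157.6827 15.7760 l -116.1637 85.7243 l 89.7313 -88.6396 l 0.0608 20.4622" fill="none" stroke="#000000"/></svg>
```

; LightBurn 1.7.01
; GRBL device profile, absolute coords
G21
G90
G0 X247.8477 Y62.1799
M3 S906
G01 X266.6946 Y92.3094 F763
G01 X301.1735 Y83.6954 F763
G01 X303.6356 Y48.2423 F763
G01 X270.6785 Y34.9450 F763
G01 X247.8477 Y62.1799 F763
M5
G0 X87.7722 Y107.4095
M3 S629
G01 X210.5613 Y107.4095 F1340
G01 X210.5613 Y53.3976 F1340
G01 X87.7722 Y53.3976 F1340
G01 X87.7722 Y107.4095 F1340
M5
G0 X69.0182 Y118.7654
M3 S629
G01 X118.3546 Y118.7654 F1340
G01 X118.3546 Y105.8204 F1340
G01 X69.0182 Y105.8204 F1340
G01 X69.0182 Y118.7654 F1340
M5
G0 X210.9176 Y90.5236
M3 S906
G01 X197.2305 Y69.4323 F763
G01 X176.1392 Y83.1194 F763
G01 X189.8263 Y104.2107 F763
G01 X210.9176 Y90.5236 F763
M5
G0 X205.6224 Y137.6273
M3 S906
G01 X263.6015 Y137.6273 F763
G01 X263.6015 Y124.4443 F763
G01 X205.6224 Y124.4443 F763
G01 X205.6224 Y137.6273 F763
M5
G0 X157.6827 Y126.7744
M3 S629
G01 X41.5190 Y41.0501 F1340
G01 X131.2503 Y129.6897 F1340
G01 X131.3111 Y109.2275 F1340
M5
G0 X0.0000 Y0.0000

Since the viewBox matches the mm dimensions, user units are millimetres directly. The only transform is the Y-flip y_m = 142.5504 − y_svg.

Shape 1 is a regular polygon drawn with `<path>`. Its stroke #ff00ff means cut at S906, F763. After flipping Y the toolpath is (247.8477,62.1799) → (266.6946,92.3094) → (301.1735,83.6954) → (303.6356,48.2423) → (270.6785,34.9450) → (247.8477,62.1799), returning to the start.

Shape 2 is a rectangle drawn with `<path>`. Its stroke #000000 means score at S629, F1340. After flipping Y the toolpath is (87.7722,107.4095) → (210.5613,107.4095) → (210.5613,53.3976) → (87.7722,53.3976) → (87.7722,107.4095), returning to the start.

Shape 3 is a rectangle drawn with `<path>`. Its stroke #000000 means score at S629, F1340. After flipping Y the toolpath is (69.0182,118.7654) → (118.3546,118.7654) → (118.3546,105.8204) → (69.0182,105.8204) → (69.0182,118.7654), returning to the start.

Shape 4 is a regular polygon drawn with `<polygon>`. Its stroke #ff00ff means cut at S906, F763. After flipping Y the toolpath is (210.9176,90.5236) → (197.2305,69.4323) → (176.1392,83.1194) → (189.8263,104.2107) → (210.9176,90.5236), returning to the start.

Shape 5 is a rectangle drawn with `<rect>`. Its stroke #ff00ff means cut at S906, F763. After flipping Y the toolpath is (205.6224,137.6273) → (263.6015,137.6273) → (263.6015,124.4443) → (205.6224,124.4443) → (205.6224,137.6273), returning to the start.

Shape 6 is a open polyline drawn with `<path>`. Its stroke #000000 means score at S629, F1340. After flipping Y the toolpath is (157.6827,126.7744) → (41.5190,41.0501) → (131.2503,129.6897) → (131.3111,109.2275).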